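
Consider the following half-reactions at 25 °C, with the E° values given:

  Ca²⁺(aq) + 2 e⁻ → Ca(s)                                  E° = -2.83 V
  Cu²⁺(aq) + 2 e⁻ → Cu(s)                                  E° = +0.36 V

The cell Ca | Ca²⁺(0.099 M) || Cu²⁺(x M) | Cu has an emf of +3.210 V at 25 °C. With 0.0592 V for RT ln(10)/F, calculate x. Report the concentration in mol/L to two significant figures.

0.47 M

Cu²⁺/Cu is the cathode, Ca²⁺/Ca the anode: E°cell = +3.19 V, n = 2.
Overall reaction: Cu²⁺(aq) + Ca(s) → Cu(s) + Ca²⁺(aq); Q = [Ca²⁺]^1/[Cu²⁺]^1.
From E = E° − (0.0592/n) log Q: log Q = (E° − E)·n/0.0592 = (+3.19 − (+3.210))·2/0.0592 = -0.6757.
So 1·log[Cu²⁺] = 1·log(0.099) − log Q = -1.0044 − (-0.6757) = -0.3287; [Cu²⁺] = 10^(-0.3287) ≈ 0.47 M.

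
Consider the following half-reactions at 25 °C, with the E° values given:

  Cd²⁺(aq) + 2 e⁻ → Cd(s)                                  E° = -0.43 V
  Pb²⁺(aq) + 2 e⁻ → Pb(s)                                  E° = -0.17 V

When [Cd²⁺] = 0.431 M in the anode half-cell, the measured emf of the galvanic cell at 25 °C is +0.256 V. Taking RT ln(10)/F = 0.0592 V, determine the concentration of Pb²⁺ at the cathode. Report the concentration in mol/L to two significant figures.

Pb²⁺/Pb is the cathode, Cd²⁺/Cd the anode: E°cell = +0.26 V, n = 2.
Overall reaction: Pb²⁺(aq) + Cd(s) → Pb(s) + Cd²⁺(aq); Q = [Cd²⁺]^1/[Pb²⁺]^1.
From E = E° − (0.0592/n) log Q: log Q = (E° − E)·n/0.0592 = (+0.26 − (+0.256))·2/0.0592 = 0.1351.
So 1·log[Pb²⁺] = 1·log(0.431) − log Q = -0.3655 − (0.1351) = -0.5006; [Pb²⁺] = 10^(-0.5006) ≈ 0.32 M.

0.32 M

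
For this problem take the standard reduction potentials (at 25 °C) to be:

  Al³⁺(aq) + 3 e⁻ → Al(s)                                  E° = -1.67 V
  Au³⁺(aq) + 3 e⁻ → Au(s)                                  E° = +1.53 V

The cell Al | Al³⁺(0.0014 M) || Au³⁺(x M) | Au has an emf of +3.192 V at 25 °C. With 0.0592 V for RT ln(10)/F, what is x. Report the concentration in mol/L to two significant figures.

Au³⁺/Au is the cathode, Al³⁺/Al the anode: E°cell = +3.20 V, n = 3.
Overall reaction: Au³⁺(aq) + Al(s) → Au(s) + Al³⁺(aq); Q = [Al³⁺]^1/[Au³⁺]^1.
From E = E° − (0.0592/n) log Q: log Q = (E° − E)·n/0.0592 = (+3.20 − (+3.192))·3/0.0592 = 0.4054.
So 1·log[Au³⁺] = 1·log(0.0014) − log Q = -2.8539 − (0.4054) = -3.2593; [Au³⁺] = 10^(-3.2593) ≈ 0.00055 M.

0.00055 M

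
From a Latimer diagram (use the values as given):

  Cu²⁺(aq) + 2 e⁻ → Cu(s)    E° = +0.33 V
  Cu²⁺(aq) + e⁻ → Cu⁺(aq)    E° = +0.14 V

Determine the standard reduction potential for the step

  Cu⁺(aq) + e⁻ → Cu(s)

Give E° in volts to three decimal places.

+0.520 V

Sequential free energies add, so n₃E°₃ = n₁E°₁ + n₂E°₂.
With n₃ = 2, and the known step contributing 1×(+0.14) V, the unknown satisfies 1·E° = 2×(+0.33) − 1×(+0.14) = +0.520.
E° = +0.520 / 1 = +0.520 V.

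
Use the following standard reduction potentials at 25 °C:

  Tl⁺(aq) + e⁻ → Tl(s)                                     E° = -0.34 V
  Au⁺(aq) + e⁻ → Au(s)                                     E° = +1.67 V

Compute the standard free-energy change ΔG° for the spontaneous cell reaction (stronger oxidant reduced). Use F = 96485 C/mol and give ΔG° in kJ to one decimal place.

-193.9 kJ

Au⁺/Au (E° = +1.67 V) is the cathode; Tl⁺/Tl (E° = -0.34 V) is the anode, so E°cell = +2.01 V.
Balancing electrons gives n = 1 (lcm of 1 and 1).
ΔG° = −nFE° = −(1)(96485)(+2.01) = -193,935 J = -193.9 kJ.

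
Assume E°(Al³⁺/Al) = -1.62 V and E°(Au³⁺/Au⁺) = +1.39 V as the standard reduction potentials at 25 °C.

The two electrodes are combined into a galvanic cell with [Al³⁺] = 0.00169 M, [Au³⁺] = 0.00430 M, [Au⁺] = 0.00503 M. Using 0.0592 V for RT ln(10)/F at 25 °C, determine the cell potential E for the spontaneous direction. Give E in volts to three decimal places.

+3.063 V

Au³⁺/Au⁺ is the cathode (higher E°), Al³⁺/Al the anode: E°cell = +1.39 − (-1.62) = +3.01 V, n = 6.
Overall: 3 Au³⁺(aq) + 2 Al(s) → 3 Au⁺(aq) + 2 Al³⁺(aq)
Q = [Au⁺]^3·[Al³⁺]^2 / ([Au³⁺]^3); log Q = -5.340.
E = E° − (0.0592/n) log Q = +3.01 − (0.0592/6)(-5.340) = +3.063 V.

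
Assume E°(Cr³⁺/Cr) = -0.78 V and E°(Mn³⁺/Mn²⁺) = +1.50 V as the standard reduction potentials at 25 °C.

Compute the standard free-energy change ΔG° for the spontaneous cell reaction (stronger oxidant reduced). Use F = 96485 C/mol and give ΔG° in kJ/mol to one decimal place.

Mn³⁺/Mn²⁺ (E° = +1.50 V) is the cathode; Cr³⁺/Cr (E° = -0.78 V) is the anode, so E°cell = +2.28 V.
Balancing electrons gives n = 3 (lcm of 1 and 3).
ΔG° = −nFE° = −(3)(96485)(+2.28) = -659,957 J = -660.0 kJ/mol.

-660.0 kJ/mol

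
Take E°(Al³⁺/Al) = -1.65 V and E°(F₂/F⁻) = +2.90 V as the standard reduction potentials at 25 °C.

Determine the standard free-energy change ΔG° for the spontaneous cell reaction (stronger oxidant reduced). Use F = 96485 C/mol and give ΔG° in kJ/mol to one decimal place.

-2634.0 kJ/mol

F₂/F⁻ (E° = +2.90 V) is the cathode; Al³⁺/Al (E° = -1.65 V) is the anode, so E°cell = +4.55 V.
Balancing electrons gives n = 6 (lcm of 2 and 3).
ΔG° = −nFE° = −(6)(96485)(+4.55) = -2,634,040 J = -2634.0 kJ/mol.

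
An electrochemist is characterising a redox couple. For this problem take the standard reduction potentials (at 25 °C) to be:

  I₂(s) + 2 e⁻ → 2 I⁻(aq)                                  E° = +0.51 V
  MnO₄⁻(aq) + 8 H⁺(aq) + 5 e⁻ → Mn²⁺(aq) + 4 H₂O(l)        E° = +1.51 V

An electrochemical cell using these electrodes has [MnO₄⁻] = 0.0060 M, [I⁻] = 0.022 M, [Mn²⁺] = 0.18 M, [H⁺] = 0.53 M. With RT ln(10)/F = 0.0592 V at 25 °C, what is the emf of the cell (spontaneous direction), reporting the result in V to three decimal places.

MnO₄⁻/Mn²⁺ is the cathode (higher E°), I₂/I⁻ the anode: E°cell = +1.51 − (+0.51) = +1.00 V, n = 10.
Overall: 2 MnO₄⁻(aq) + 16 H⁺(aq) + 10 I⁻(aq) → 2 Mn²⁺(aq) + 8 H₂O(l) + 5 I₂(s)
Q = [Mn²⁺]^2 / ([MnO₄⁻]^2·[H⁺]^16·[I⁻]^10); log Q = 23.942.
E = E° − (0.0592/n) log Q = +1.00 − (0.0592/10)(23.942) = +0.858 V.

+0.858 V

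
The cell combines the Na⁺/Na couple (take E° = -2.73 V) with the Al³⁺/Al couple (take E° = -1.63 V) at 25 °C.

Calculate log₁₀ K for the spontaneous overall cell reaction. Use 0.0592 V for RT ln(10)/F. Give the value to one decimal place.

55.7

Cathode: Al³⁺/Al; anode: Na⁺/Na. E°cell = +1.10 V, n = 3.
log K = nE°cell / 0.0592 = (3)(+1.10) / 0.0592 = 55.7.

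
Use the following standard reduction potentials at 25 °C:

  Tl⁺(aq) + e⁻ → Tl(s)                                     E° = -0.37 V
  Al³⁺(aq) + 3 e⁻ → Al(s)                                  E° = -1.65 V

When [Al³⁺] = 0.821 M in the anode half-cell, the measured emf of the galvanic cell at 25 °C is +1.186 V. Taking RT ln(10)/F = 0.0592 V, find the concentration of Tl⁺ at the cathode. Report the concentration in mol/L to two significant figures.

0.024 M

Tl⁺/Tl is the cathode, Al³⁺/Al the anode: E°cell = +1.28 V, n = 3.
Overall reaction: 3 Tl⁺(aq) + Al(s) → 3 Tl(s) + Al³⁺(aq); Q = [Al³⁺]^1/[Tl⁺]^3.
From E = E° − (0.0592/n) log Q: log Q = (E° − E)·n/0.0592 = (+1.28 − (+1.186))·3/0.0592 = 4.7635.
So 3·log[Tl⁺] = 1·log(0.821) − log Q = -0.0857 − (4.7635) = -4.8492; log[Tl⁺] = -4.8492 / 3 = -1.6164; [Tl⁺] = 10^(-1.6164) ≈ 0.024 M.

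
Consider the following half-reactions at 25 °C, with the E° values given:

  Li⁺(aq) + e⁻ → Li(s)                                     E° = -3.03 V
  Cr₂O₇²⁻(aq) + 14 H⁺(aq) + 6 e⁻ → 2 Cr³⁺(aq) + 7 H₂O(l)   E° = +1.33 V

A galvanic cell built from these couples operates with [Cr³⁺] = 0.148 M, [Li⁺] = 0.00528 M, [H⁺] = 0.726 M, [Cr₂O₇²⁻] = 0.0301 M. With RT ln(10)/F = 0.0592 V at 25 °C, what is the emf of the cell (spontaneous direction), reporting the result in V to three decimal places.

Cr₂O₇²⁻/Cr³⁺ is the cathode (higher E°), Li⁺/Li the anode: E°cell = +1.33 − (-3.03) = +4.36 V, n = 6.
Overall: Cr₂O₇²⁻(aq) + 14 H⁺(aq) + 6 Li(s) → 2 Cr³⁺(aq) + 7 H₂O(l) + 6 Li⁺(aq)
Q = [Cr³⁺]^2·[Li⁺]^6 / ([Cr₂O₇²⁻]·[H⁺]^14); log Q = -11.855.
E = E° − (0.0592/n) log Q = +4.36 − (0.0592/6)(-11.855) = +4.477 V.

+4.477 V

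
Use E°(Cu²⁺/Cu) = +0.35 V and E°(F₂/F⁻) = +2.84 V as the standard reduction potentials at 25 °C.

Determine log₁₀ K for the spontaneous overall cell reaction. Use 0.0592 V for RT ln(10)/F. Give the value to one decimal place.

84.1

Cathode: F₂/F⁻; anode: Cu²⁺/Cu. E°cell = +2.49 V, n = 2.
log K = nE°cell / 0.0592 = (2)(+2.49) / 0.0592 = 84.1.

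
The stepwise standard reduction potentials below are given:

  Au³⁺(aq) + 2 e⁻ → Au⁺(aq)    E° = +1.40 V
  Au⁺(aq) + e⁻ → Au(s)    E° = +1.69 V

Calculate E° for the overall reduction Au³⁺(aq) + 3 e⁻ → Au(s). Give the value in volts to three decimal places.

Standard free energies of sequential steps add: ΔG°₃ = ΔG°₁ + ΔG°₂, so n₃E°₃ = n₁E°₁ + n₂E°₂.
E°₃ = (2×+1.40 + 1×+1.69) / 3 = (+4.490) / 3 = +1.497 V.
Simply averaging or adding the two E° values would be wrong; the electron-weighted sum is required.

+1.497 V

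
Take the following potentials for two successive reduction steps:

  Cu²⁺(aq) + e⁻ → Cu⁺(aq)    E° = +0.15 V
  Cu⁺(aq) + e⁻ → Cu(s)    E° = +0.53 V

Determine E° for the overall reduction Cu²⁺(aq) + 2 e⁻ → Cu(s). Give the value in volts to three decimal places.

+0.340 V

Since ΔG° = −nFE° is additive over sequential reductions, n₃E°₃ = n₁E°₁ + n₂E°₂.
E°₃ = (1×+0.15 + 1×+0.53) / 2 = (+0.680) / 2 = +0.340 V.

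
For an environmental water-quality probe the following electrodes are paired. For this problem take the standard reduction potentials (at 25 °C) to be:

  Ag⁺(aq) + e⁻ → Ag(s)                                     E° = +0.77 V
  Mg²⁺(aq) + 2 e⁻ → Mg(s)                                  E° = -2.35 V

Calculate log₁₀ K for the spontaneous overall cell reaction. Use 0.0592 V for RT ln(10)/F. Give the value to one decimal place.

105.4

Cathode: Ag⁺/Ag; anode: Mg²⁺/Mg. E°cell = +3.12 V, n = 2.
log K = nE°cell / 0.0592 = (2)(+3.12) / 0.0592 = 105.4.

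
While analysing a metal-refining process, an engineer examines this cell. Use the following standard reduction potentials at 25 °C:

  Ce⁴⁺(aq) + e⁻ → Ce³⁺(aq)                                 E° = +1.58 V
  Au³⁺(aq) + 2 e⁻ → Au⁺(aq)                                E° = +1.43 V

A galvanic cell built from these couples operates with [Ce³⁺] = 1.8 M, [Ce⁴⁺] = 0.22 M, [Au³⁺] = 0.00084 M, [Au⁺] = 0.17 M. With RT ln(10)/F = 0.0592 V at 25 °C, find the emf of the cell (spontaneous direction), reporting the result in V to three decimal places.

+0.164 V

Ce⁴⁺/Ce³⁺ is the cathode (higher E°), Au³⁺/Au⁺ the anode: E°cell = +1.58 − (+1.43) = +0.15 V, n = 2.
Overall: 2 Ce⁴⁺(aq) + Au⁺(aq) → 2 Ce³⁺(aq) + Au³⁺(aq)
Q = [Ce³⁺]^2·[Au³⁺] / ([Ce⁴⁺]^2·[Au⁺]); log Q = -0.480.
E = E° − (0.0592/n) log Q = +0.15 − (0.0592/2)(-0.480) = +0.164 V.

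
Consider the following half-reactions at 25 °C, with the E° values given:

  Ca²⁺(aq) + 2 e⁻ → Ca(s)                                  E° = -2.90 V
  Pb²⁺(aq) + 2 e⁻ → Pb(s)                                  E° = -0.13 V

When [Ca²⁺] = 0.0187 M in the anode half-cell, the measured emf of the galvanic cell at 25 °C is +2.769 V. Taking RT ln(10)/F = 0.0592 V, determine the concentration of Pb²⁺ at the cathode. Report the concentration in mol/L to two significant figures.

0.017 M

Pb²⁺/Pb is the cathode, Ca²⁺/Ca the anode: E°cell = +2.77 V, n = 2.
Overall reaction: Pb²⁺(aq) + Ca(s) → Pb(s) + Ca²⁺(aq); Q = [Ca²⁺]^1/[Pb²⁺]^1.
From E = E° − (0.0592/n) log Q: log Q = (E° − E)·n/0.0592 = (+2.77 − (+2.769))·2/0.0592 = 0.0338.
So 1·log[Pb²⁺] = 1·log(0.0187) − log Q = -1.7282 − (0.0338) = -1.7620; [Pb²⁺] = 10^(-1.7620) ≈ 0.017 M.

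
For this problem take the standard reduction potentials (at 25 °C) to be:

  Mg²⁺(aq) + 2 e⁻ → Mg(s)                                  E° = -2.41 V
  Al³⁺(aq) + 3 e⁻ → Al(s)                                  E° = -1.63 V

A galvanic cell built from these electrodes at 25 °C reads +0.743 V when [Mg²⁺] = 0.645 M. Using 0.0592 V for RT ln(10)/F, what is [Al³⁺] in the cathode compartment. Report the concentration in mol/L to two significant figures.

Al³⁺/Al is the cathode, Mg²⁺/Mg the anode: E°cell = +0.78 V, n = 6.
Overall reaction: 2 Al³⁺(aq) + 3 Mg(s) → 2 Al(s) + 3 Mg²⁺(aq); Q = [Mg²⁺]^3/[Al³⁺]^2.
From E = E° − (0.0592/n) log Q: log Q = (E° − E)·n/0.0592 = (+0.78 − (+0.743))·6/0.0592 = 3.7500.
So 2·log[Al³⁺] = 3·log(0.645) − log Q = -0.5713 − (3.7500) = -4.3213; log[Al³⁺] = -4.3213 / 2 = -2.1606; [Al³⁺] = 10^(-2.1606) ≈ 0.0069 M.

0.0069 M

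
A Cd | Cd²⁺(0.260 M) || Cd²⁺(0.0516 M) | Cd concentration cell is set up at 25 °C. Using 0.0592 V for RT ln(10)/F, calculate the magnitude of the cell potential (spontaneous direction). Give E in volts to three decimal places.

For a concentration cell E°cell = 0. The 0.260 M side is the cathode (reduction is favoured where [Cd²⁺] is higher).
With n = 2, E = −(0.0592/2) log([Cd²⁺]ₐₙ/[Cd²⁺]꜀ₐₜ) = −(0.0592/2) log(0.0516/0.26) = −(0.0592/2)(-0.702) = +0.021 V.

+0.021 V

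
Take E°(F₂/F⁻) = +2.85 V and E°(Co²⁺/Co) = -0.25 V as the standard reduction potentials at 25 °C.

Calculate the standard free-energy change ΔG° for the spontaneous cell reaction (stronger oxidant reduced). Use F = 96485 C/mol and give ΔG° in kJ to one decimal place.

F₂/F⁻ (E° = +2.85 V) is the cathode; Co²⁺/Co (E° = -0.25 V) is the anode, so E°cell = +3.10 V.
Balancing electrons gives n = 2 (lcm of 2 and 2).
ΔG° = −nFE° = −(2)(96485)(+3.10) = -598,207 J = -598.2 kJ.

-598.2 kJ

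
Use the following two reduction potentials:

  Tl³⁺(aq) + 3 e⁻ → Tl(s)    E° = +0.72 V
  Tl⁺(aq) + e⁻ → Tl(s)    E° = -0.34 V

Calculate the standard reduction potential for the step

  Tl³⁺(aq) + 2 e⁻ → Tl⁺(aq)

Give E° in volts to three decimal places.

Sequential free energies add, so n₃E°₃ = n₁E°₁ + n₂E°₂.
With n₃ = 3, and the known step contributing 1×(-0.34) V, the unknown satisfies 2·E° = 3×(+0.72) − 1×(-0.34) = +2.500.
E° = +2.500 / 2 = +1.250 V.

+1.250 V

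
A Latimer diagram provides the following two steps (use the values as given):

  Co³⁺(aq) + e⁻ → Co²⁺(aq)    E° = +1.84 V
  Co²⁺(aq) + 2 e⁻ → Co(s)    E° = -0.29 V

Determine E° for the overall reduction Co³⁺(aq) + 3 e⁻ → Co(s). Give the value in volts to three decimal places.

+0.420 V

Since ΔG° = −nFE° is additive over sequential reductions, n₃E°₃ = n₁E°₁ + n₂E°₂.
E°₃ = (1×+1.84 + 2×-0.29) / 3 = (+1.260) / 3 = +0.420 V.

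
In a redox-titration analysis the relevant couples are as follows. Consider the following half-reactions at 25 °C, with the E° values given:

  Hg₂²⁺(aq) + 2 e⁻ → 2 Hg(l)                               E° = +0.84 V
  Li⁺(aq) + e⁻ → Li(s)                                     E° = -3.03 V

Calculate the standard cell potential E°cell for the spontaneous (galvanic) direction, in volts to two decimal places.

The Hg₂²⁺/Hg couple has the higher reduction potential, so it is the cathode; Li⁺/Li is oxidised at the anode.
E°cell = E°(cathode) − E°(anode) = (+0.84) − (-3.03) = +3.87 V.
Since E°cell > 0, the reaction is spontaneous under standard conditions.

+3.87 V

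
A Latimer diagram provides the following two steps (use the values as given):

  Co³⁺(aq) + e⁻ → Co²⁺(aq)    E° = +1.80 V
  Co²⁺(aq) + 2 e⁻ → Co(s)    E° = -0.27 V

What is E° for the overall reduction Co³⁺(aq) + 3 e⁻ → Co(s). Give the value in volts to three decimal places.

Since ΔG° = −nFE° is additive over sequential reductions, n₃E°₃ = n₁E°₁ + n₂E°₂.
E°₃ = (1×+1.80 + 2×-0.27) / 3 = (+1.260) / 3 = +0.420 V.

+0.420 V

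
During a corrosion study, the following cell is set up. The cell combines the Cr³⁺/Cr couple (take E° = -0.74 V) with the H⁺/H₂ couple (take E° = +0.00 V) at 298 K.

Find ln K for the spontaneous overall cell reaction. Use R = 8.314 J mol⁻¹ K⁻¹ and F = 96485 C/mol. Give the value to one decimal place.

Cathode: H⁺/H₂; anode: Cr³⁺/Cr. E°cell = (+0.00) − (-0.74) = +0.74 V, with n = 6.
ΔG° = −nFE° = −RT ln K, so ln K = nFE°/(RT) = (6)(96485)(+0.74) / ((8.314)(298)) = 172.909.

172.9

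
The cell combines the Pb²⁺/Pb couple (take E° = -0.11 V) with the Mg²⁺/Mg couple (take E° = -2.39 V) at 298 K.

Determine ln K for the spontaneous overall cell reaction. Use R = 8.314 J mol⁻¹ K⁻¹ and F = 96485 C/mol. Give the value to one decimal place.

Cathode: Pb²⁺/Pb; anode: Mg²⁺/Mg. E°cell = (-0.11) − (-2.39) = +2.28 V, with n = 2.
ΔG° = −nFE° = −RT ln K, so ln K = nFE°/(RT) = (2)(96485)(+2.28) / ((8.314)(298)) = 177.582.

177.6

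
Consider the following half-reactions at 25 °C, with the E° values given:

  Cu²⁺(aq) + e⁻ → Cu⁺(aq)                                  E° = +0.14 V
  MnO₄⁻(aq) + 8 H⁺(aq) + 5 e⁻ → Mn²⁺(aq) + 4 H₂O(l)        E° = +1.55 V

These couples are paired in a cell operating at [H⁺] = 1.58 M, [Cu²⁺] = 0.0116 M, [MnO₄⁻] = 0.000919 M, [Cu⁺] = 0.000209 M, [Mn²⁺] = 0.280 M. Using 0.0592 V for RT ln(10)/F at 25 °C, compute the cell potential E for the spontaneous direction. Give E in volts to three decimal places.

+1.296 V

MnO₄⁻/Mn²⁺ is the cathode (higher E°), Cu²⁺/Cu⁺ the anode: E°cell = +1.55 − (+0.14) = +1.41 V, n = 5.
Overall: MnO₄⁻(aq) + 8 H⁺(aq) + 5 Cu⁺(aq) → Mn²⁺(aq) + 4 H₂O(l) + 5 Cu²⁺(aq)
Q = [Mn²⁺]·[Cu²⁺]^5 / ([MnO₄⁻]·[H⁺]^8·[Cu⁺]^5); log Q = 9.616.
E = E° − (0.0592/n) log Q = +1.41 − (0.0592/5)(9.616) = +1.296 V.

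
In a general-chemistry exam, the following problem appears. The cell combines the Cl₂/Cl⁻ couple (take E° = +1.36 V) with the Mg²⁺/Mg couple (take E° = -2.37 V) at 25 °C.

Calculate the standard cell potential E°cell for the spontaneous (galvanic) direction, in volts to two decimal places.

The Cl₂/Cl⁻ couple has the higher reduction potential, so it is the cathode; Mg²⁺/Mg is oxidised at the anode.
E°cell = E°(cathode) − E°(anode) = (+1.36) − (-2.37) = +3.73 V.
Since E°cell > 0, the reaction is spontaneous under standard conditions.

+3.73 V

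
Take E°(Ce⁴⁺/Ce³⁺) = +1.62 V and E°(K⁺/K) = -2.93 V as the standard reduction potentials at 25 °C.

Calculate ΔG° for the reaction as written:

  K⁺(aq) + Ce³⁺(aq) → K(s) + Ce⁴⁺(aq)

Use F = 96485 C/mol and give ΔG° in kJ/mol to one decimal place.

+439.0 kJ/mol

As written, K⁺/K is reduced (cathode) and Ce⁴⁺/Ce³⁺ is oxidised (anode), so E°cell = (-2.93) − (+1.62) = -4.55 V.
Balancing electrons gives n = 1.
ΔG° = −nFE° = −(1)(96485)(-4.55) = 439,007 J = +439.0 kJ/mol.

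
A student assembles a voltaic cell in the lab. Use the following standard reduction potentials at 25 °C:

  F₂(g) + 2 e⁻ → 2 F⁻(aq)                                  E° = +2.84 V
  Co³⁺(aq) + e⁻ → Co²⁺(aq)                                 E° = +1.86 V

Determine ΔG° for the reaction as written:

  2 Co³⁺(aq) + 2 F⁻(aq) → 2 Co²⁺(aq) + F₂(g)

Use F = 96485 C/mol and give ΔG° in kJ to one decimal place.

As written, Co³⁺/Co²⁺ is reduced (cathode) and F₂/F⁻ is oxidised (anode), so E°cell = (+1.86) − (+2.84) = -0.98 V.
Balancing electrons gives n = 2.
ΔG° = −nFE° = −(2)(96485)(-0.98) = 189,111 J = +189.1 kJ.

+189.1 kJ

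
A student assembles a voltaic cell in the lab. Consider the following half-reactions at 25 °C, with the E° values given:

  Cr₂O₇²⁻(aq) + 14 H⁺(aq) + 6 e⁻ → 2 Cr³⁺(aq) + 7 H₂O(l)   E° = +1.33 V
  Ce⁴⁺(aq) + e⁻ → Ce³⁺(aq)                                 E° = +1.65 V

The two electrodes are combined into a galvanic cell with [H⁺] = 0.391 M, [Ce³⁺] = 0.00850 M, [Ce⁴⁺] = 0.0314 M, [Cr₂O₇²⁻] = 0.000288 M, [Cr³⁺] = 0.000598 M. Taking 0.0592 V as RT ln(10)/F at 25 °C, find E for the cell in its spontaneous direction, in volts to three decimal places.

+0.381 V

Ce⁴⁺/Ce³⁺ is the cathode (higher E°), Cr₂O₇²⁻/Cr³⁺ the anode: E°cell = +1.65 − (+1.33) = +0.32 V, n = 6.
Overall: 6 Ce⁴⁺(aq) + 2 Cr³⁺(aq) + 7 H₂O(l) → 6 Ce³⁺(aq) + Cr₂O₇²⁻(aq) + 14 H⁺(aq)
Q = [Ce³⁺]^6·[Cr₂O₇²⁻]·[H⁺]^14 / ([Ce⁴⁺]^6·[Cr³⁺]^2); log Q = -6.209.
E = E° − (0.0592/n) log Q = +0.32 − (0.0592/6)(-6.209) = +0.381 V.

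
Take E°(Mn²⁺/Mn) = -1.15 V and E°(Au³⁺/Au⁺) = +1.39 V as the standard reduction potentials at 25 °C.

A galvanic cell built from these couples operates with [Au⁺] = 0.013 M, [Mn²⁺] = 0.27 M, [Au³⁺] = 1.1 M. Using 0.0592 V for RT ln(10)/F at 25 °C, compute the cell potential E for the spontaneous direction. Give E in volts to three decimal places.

+2.614 V

Au³⁺/Au⁺ is the cathode (higher E°), Mn²⁺/Mn the anode: E°cell = +1.39 − (-1.15) = +2.54 V, n = 2.
Overall: Au³⁺(aq) + Mn(s) → Au⁺(aq) + Mn²⁺(aq)
Q = [Au⁺]·[Mn²⁺] / ([Au³⁺]); log Q = -2.496.
E = E° − (0.0592/n) log Q = +2.54 − (0.0592/2)(-2.496) = +2.614 V.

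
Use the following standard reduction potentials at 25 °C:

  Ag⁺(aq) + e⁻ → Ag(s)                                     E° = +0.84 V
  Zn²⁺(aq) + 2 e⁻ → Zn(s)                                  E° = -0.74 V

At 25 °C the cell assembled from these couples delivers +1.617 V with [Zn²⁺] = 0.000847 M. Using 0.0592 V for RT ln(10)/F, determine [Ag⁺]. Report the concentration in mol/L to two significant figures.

0.12 M

Ag⁺/Ag is the cathode, Zn²⁺/Zn the anode: E°cell = +1.58 V, n = 2.
Overall reaction: 2 Ag⁺(aq) + Zn(s) → 2 Ag(s) + Zn²⁺(aq); Q = [Zn²⁺]^1/[Ag⁺]^2.
From E = E° − (0.0592/n) log Q: log Q = (E° − E)·n/0.0592 = (+1.58 − (+1.617))·2/0.0592 = -1.2500.
So 2·log[Ag⁺] = 1·log(0.000847) − log Q = -3.0721 − (-1.2500) = -1.8221; log[Ag⁺] = -1.8221 / 2 = -0.9111; [Ag⁺] = 10^(-0.9111) ≈ 0.12 M.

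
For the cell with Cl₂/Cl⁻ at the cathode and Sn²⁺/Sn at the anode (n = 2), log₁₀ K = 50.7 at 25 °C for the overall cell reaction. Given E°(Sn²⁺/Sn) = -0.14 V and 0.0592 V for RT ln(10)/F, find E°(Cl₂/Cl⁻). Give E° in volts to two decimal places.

E°cell = (0.0592/n)·log K = (0.0592/2)(50.7) = +1.501 V.
Since Cl₂/Cl⁻ is the cathode and Sn²⁺/Sn the anode, E°cell = E°(Cl₂/Cl⁻) − E°(Sn²⁺/Sn).
So E°(Cl₂/Cl⁻) = E°cell + E°(Sn²⁺/Sn) = +1.501 + (-0.14) = +1.36 V.

+1.36 V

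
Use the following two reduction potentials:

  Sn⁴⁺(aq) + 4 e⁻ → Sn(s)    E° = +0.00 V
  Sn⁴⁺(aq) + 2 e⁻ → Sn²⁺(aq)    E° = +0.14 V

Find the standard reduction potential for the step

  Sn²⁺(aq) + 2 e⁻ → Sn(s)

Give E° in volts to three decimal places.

-0.140 V

Sequential free energies add, so n₃E°₃ = n₁E°₁ + n₂E°₂.
With n₃ = 4, and the known step contributing 2×(+0.14) V, the unknown satisfies 2·E° = 4×(+0.00) − 2×(+0.14) = -0.280.
E° = -0.280 / 2 = -0.140 V.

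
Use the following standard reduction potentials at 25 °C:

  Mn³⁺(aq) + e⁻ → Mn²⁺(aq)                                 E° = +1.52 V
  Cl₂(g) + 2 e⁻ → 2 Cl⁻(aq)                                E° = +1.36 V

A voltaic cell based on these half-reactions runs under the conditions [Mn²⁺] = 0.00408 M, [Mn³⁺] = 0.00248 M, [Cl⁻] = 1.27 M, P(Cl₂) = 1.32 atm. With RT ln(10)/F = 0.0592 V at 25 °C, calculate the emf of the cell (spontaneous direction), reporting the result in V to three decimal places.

Mn³⁺/Mn²⁺ is the cathode (higher E°), Cl₂/Cl⁻ the anode: E°cell = +1.52 − (+1.36) = +0.16 V, n = 2.
Overall: 2 Mn³⁺(aq) + 2 Cl⁻(aq) → 2 Mn²⁺(aq) + Cl₂(g)
Q = [Mn²⁺]^2·P(Cl₂) / ([Mn³⁺]^2·[Cl⁻]^2); log Q = 0.345.
E = E° − (0.0592/n) log Q = +0.16 − (0.0592/2)(0.345) = +0.150 V.

+0.150 V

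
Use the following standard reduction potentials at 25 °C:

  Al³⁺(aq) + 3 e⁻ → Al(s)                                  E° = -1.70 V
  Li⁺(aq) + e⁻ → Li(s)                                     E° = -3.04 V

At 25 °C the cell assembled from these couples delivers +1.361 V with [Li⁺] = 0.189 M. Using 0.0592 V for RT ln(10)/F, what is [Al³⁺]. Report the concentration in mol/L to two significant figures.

0.078 M

Al³⁺/Al is the cathode, Li⁺/Li the anode: E°cell = +1.34 V, n = 3.
Overall reaction: Al³⁺(aq) + 3 Li(s) → Al(s) + 3 Li⁺(aq); Q = [Li⁺]^3/[Al³⁺]^1.
From E = E° − (0.0592/n) log Q: log Q = (E° − E)·n/0.0592 = (+1.34 − (+1.361))·3/0.0592 = -1.0642.
So 1·log[Al³⁺] = 3·log(0.189) − log Q = -2.1706 − (-1.0642) = -1.1064; [Al³⁺] = 10^(-1.1064) ≈ 0.078 M.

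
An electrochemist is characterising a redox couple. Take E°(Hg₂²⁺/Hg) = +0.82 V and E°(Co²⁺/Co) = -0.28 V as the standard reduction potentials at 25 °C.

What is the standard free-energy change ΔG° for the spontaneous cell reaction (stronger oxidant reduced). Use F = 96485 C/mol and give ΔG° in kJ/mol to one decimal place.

-212.3 kJ/mol

Hg₂²⁺/Hg (E° = +0.82 V) is the cathode; Co²⁺/Co (E° = -0.28 V) is the anode, so E°cell = +1.10 V.
Balancing electrons gives n = 2 (lcm of 2 and 2).
ΔG° = −nFE° = −(2)(96485)(+1.10) = -212,267 J = -212.3 kJ/mol.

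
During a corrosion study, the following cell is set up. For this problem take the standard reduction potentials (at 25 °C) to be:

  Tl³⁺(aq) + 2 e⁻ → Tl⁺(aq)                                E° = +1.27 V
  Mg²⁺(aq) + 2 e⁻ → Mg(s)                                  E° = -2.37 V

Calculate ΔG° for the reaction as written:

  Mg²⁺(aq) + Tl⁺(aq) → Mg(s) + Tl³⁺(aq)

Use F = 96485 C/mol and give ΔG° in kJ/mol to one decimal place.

+702.4 kJ/mol

As written, Mg²⁺/Mg is reduced (cathode) and Tl³⁺/Tl⁺ is oxidised (anode), so E°cell = (-2.37) − (+1.27) = -3.64 V.
Balancing electrons gives n = 2.
ΔG° = −nFE° = −(2)(96485)(-3.64) = 702,411 J = +702.4 kJ/mol.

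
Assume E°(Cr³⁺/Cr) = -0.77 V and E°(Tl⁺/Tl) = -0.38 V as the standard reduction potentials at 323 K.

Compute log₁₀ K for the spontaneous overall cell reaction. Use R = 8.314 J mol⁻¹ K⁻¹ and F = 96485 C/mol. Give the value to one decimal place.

Cathode: Tl⁺/Tl; anode: Cr³⁺/Cr. E°cell = (-0.38) − (-0.77) = +0.39 V, with n = 3.
ΔG° = −nFE° = −RT ln K, so ln K = nFE°/(RT) = (3)(96485)(+0.39) / ((8.314)(323)) = 42.037.
log₁₀ K = 42.037 / ln 10 = 18.3.

18.3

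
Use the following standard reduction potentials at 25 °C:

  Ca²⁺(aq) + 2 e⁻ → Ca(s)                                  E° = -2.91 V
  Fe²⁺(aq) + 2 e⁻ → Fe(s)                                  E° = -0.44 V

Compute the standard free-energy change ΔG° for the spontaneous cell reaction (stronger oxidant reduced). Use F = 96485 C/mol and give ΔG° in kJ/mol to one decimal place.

Fe²⁺/Fe (E° = -0.44 V) is the cathode; Ca²⁺/Ca (E° = -2.91 V) is the anode, so E°cell = +2.47 V.
Balancing electrons gives n = 2 (lcm of 2 and 2).
ΔG° = −nFE° = −(2)(96485)(+2.47) = -476,636 J = -476.6 kJ/mol.

-476.6 kJ/mol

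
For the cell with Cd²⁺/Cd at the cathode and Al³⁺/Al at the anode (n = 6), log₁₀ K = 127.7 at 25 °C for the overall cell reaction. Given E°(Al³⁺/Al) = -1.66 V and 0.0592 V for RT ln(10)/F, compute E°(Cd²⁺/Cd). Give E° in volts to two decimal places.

-0.40 V

E°cell = (0.0592/n)·log K = (0.0592/6)(127.7) = +1.260 V.
Since Cd²⁺/Cd is the cathode and Al³⁺/Al the anode, E°cell = E°(Cd²⁺/Cd) − E°(Al³⁺/Al).
So E°(Cd²⁺/Cd) = E°cell + E°(Al³⁺/Al) = +1.260 + (-1.66) = -0.40 V.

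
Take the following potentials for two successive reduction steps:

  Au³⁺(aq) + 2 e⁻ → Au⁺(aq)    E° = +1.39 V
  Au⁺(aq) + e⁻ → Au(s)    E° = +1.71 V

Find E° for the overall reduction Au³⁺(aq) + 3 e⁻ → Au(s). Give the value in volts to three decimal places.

+1.497 V

Standard free energies of sequential steps add: ΔG°₃ = ΔG°₁ + ΔG°₂, so n₃E°₃ = n₁E°₁ + n₂E°₂.
E°₃ = (2×+1.39 + 1×+1.71) / 3 = (+4.490) / 3 = +1.497 V.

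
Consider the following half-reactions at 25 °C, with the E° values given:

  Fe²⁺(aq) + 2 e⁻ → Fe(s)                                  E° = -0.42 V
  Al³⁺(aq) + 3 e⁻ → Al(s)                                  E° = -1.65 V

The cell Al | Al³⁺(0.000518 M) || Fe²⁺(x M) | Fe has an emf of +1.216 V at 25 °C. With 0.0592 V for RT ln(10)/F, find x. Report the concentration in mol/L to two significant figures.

0.0022 M

Fe²⁺/Fe is the cathode, Al³⁺/Al the anode: E°cell = +1.23 V, n = 6.
Overall reaction: 3 Fe²⁺(aq) + 2 Al(s) → 3 Fe(s) + 2 Al³⁺(aq); Q = [Al³⁺]^2/[Fe²⁺]^3.
From E = E° − (0.0592/n) log Q: log Q = (E° − E)·n/0.0592 = (+1.23 − (+1.216))·6/0.0592 = 1.4189.
So 3·log[Fe²⁺] = 2·log(0.000518) − log Q = -6.5713 − (1.4189) = -7.9902; log[Fe²⁺] = -7.9902 / 3 = -2.6634; [Fe²⁺] = 10^(-2.6634) ≈ 0.0022 M.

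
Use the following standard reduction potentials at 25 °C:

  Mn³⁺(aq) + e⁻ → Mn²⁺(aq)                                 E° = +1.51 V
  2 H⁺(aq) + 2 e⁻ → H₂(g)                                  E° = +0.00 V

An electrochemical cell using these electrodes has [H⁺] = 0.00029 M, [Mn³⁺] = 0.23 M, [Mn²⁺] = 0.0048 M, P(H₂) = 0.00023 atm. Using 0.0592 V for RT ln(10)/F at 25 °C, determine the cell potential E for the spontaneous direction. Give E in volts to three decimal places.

+1.711 V

Mn³⁺/Mn²⁺ is the cathode (higher E°), H⁺/H₂ the anode: E°cell = +1.51 − (+0.00) = +1.51 V, n = 2.
Overall: 2 Mn³⁺(aq) + H₂(g) → 2 Mn²⁺(aq) + 2 H⁺(aq)
Q = [Mn²⁺]^2·[H⁺]^2 / ([Mn³⁺]^2·P(H₂)); log Q = -6.798.
E = E° − (0.0592/n) log Q = +1.51 − (0.0592/2)(-6.798) = +1.711 V.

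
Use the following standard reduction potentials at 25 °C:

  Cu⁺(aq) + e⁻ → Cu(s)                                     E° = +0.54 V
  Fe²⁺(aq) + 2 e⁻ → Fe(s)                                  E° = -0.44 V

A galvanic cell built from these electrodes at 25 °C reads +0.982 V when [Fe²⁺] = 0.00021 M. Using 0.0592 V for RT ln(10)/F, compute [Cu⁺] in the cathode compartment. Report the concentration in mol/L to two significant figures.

0.016 M

Cu⁺/Cu is the cathode, Fe²⁺/Fe the anode: E°cell = +0.98 V, n = 2.
Overall reaction: 2 Cu⁺(aq) + Fe(s) → 2 Cu(s) + Fe²⁺(aq); Q = [Fe²⁺]^1/[Cu⁺]^2.
From E = E° − (0.0592/n) log Q: log Q = (E° − E)·n/0.0592 = (+0.98 − (+0.982))·2/0.0592 = -0.0676.
So 2·log[Cu⁺] = 1·log(0.00021) − log Q = -3.6778 − (-0.0676) = -3.6102; log[Cu⁺] = -3.6102 / 2 = -1.8051; [Cu⁺] = 10^(-1.8051) ≈ 0.016 M.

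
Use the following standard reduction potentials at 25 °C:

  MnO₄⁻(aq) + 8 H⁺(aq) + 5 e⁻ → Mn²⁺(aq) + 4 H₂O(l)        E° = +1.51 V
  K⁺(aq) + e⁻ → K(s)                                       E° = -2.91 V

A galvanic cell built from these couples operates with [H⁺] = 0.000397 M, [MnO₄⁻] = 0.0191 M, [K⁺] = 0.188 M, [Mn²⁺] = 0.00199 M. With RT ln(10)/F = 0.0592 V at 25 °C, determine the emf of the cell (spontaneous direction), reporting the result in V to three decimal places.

+4.152 V

MnO₄⁻/Mn²⁺ is the cathode (higher E°), K⁺/K the anode: E°cell = +1.51 − (-2.91) = +4.42 V, n = 5.
Overall: MnO₄⁻(aq) + 8 H⁺(aq) + 5 K(s) → Mn²⁺(aq) + 4 H₂O(l) + 5 K⁺(aq)
Q = [Mn²⁺]·[K⁺]^5 / ([MnO₄⁻]·[H⁺]^8); log Q = 22.598.
E = E° − (0.0592/n) log Q = +4.42 − (0.0592/5)(22.598) = +4.152 V.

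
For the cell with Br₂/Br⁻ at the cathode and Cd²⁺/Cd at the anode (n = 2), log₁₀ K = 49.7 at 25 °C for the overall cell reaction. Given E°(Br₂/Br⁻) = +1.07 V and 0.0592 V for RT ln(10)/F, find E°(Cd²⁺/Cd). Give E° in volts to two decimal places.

E°cell = (0.0592/n)·log K = (0.0592/2)(49.7) = +1.471 V.
Since Br₂/Br⁻ is the cathode and Cd²⁺/Cd the anode, E°cell = E°(Br₂/Br⁻) − E°(Cd²⁺/Cd).
So E°(Cd²⁺/Cd) = E°(Br₂/Br⁻) − E°cell = (+1.07) − (+1.471) = -0.40 V.

-0.40 V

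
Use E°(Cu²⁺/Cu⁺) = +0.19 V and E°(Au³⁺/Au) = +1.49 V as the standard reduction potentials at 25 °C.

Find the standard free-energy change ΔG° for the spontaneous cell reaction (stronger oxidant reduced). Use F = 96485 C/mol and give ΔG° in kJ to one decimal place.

Au³⁺/Au (E° = +1.49 V) is the cathode; Cu²⁺/Cu⁺ (E° = +0.19 V) is the anode, so E°cell = +1.30 V.
Balancing electrons gives n = 3 (lcm of 3 and 1).
ΔG° = −nFE° = −(3)(96485)(+1.30) = -376,292 J = -376.3 kJ.

-376.3 kJ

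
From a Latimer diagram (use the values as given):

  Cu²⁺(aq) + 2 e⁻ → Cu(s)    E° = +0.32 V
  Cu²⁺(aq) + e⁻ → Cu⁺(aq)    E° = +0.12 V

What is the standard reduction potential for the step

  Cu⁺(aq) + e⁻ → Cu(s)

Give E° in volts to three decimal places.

Sequential free energies add, so n₃E°₃ = n₁E°₁ + n₂E°₂.
With n₃ = 2, and the known step contributing 1×(+0.12) V, the unknown satisfies 1·E° = 2×(+0.32) − 1×(+0.12) = +0.520.
E° = +0.520 / 1 = +0.520 V.

+0.520 V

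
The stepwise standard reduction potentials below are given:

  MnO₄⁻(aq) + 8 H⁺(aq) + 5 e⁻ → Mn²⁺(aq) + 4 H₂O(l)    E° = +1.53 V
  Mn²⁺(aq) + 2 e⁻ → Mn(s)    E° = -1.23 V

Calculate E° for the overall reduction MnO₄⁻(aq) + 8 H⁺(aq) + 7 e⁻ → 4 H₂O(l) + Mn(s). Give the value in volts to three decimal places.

+0.741 V

Since ΔG° = −nFE° is additive over sequential reductions, n₃E°₃ = n₁E°₁ + n₂E°₂.
E°₃ = (5×+1.53 + 2×-1.23) / 7 = (+5.190) / 7 = +0.741 V.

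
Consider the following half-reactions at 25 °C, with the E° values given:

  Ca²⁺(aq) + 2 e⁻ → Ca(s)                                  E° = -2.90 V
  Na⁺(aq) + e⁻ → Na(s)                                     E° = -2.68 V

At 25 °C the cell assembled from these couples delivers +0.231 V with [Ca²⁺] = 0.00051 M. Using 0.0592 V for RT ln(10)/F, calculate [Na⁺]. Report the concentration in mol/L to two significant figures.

Na⁺/Na is the cathode, Ca²⁺/Ca the anode: E°cell = +0.22 V, n = 2.
Overall reaction: 2 Na⁺(aq) + Ca(s) → 2 Na(s) + Ca²⁺(aq); Q = [Ca²⁺]^1/[Na⁺]^2.
From E = E° − (0.0592/n) log Q: log Q = (E° − E)·n/0.0592 = (+0.22 − (+0.231))·2/0.0592 = -0.3716.
So 2·log[Na⁺] = 1·log(0.00051) − log Q = -3.2924 − (-0.3716) = -2.9208; log[Na⁺] = -2.9208 / 2 = -1.4604; [Na⁺] = 10^(-1.4604) ≈ 0.035 M.

0.035 M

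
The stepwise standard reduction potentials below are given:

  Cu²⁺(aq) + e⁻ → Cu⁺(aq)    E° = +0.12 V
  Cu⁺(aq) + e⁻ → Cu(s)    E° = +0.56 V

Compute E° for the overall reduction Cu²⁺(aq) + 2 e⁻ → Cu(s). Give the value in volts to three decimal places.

Adding the free-energy changes (−nFE°) of the two steps gives −n₃FE°₃ = −n₁FE°₁ − n₂FE°₂.
E°₃ = (1×+0.12 + 1×+0.56) / 2 = (+0.680) / 2 = +0.340 V.

+0.340 V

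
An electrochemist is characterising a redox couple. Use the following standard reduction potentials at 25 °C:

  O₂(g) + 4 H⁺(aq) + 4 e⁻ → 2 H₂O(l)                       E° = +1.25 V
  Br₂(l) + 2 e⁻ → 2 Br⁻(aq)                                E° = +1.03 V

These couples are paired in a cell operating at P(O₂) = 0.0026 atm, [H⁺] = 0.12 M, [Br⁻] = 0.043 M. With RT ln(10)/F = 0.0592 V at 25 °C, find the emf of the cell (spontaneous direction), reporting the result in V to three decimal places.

+0.046 V

O₂/H₂O is the cathode (higher E°), Br₂/Br⁻ the anode: E°cell = +1.25 − (+1.03) = +0.22 V, n = 4.
Overall: O₂(g) + 4 H⁺(aq) + 4 Br⁻(aq) → 2 H₂O(l) + 2 Br₂(l)
Q = 1 / (P(O₂)·[H⁺]^4·[Br⁻]^4); log Q = 11.734.
E = E° − (0.0592/n) log Q = +0.22 − (0.0592/4)(11.734) = +0.046 V.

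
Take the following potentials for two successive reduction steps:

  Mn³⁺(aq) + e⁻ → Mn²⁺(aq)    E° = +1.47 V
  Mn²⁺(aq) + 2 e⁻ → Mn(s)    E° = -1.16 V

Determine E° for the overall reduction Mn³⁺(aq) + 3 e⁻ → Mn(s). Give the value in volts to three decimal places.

-0.283 V

Adding the free-energy changes (−nFE°) of the two steps gives −n₃FE°₃ = −n₁FE°₁ − n₂FE°₂.
E°₃ = (1×+1.47 + 2×-1.16) / 3 = (-0.850) / 3 = -0.283 V.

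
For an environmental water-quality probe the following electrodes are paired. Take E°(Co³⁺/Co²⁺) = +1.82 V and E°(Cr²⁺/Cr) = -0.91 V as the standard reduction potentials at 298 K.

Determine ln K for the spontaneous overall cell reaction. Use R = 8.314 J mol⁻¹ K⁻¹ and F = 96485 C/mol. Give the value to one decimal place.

Cathode: Co³⁺/Co²⁺; anode: Cr²⁺/Cr. E°cell = (+1.82) − (-0.91) = +2.73 V, with n = 2.
ΔG° = −nFE° = −RT ln K, so ln K = nFE°/(RT) = (2)(96485)(+2.73) / ((8.314)(298)) = 212.631.

212.6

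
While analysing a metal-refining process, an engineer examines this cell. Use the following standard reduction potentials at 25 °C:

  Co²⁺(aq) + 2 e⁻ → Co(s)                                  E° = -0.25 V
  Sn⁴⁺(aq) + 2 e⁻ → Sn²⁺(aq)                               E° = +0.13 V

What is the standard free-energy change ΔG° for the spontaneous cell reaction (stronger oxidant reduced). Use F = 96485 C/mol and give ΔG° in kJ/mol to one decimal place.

Sn⁴⁺/Sn²⁺ (E° = +0.13 V) is the cathode; Co²⁺/Co (E° = -0.25 V) is the anode, so E°cell = +0.38 V.
Balancing electrons gives n = 2 (lcm of 2 and 2).
ΔG° = −nFE° = −(2)(96485)(+0.38) = -73,329 J = -73.3 kJ/mol.

-73.3 kJ/mol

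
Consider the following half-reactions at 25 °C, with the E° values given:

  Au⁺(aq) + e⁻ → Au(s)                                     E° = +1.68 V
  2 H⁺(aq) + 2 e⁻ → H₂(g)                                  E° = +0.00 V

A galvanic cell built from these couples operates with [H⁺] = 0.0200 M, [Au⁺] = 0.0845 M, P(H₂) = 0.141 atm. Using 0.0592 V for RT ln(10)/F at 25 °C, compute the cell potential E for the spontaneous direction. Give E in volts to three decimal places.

Au⁺/Au is the cathode (higher E°), H⁺/H₂ the anode: E°cell = +1.68 − (+0.00) = +1.68 V, n = 2.
Overall: 2 Au⁺(aq) + H₂(g) → 2 Au(s) + 2 H⁺(aq)
Q = [H⁺]^2 / ([Au⁺]^2·P(H₂)); log Q = -0.401.
E = E° − (0.0592/n) log Q = +1.68 − (0.0592/2)(-0.401) = +1.692 V.

+1.692 V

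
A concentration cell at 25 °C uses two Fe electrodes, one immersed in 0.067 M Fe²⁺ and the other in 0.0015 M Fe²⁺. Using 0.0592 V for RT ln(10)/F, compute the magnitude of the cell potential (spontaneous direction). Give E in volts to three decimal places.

For a concentration cell E°cell = 0. The 0.067 M side is the cathode (reduction is favoured where [Fe²⁺] is higher).
With n = 2, E = −(0.0592/2) log([Fe²⁺]ₐₙ/[Fe²⁺]꜀ₐₜ) = −(0.0592/2) log(0.0015/0.067) = −(0.0592/2)(-1.650) = +0.049 V.

+0.049 V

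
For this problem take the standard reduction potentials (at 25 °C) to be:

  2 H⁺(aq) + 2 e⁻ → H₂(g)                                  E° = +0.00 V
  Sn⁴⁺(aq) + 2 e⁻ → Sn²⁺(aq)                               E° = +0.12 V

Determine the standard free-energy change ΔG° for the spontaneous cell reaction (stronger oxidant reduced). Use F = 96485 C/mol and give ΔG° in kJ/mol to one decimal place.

Sn⁴⁺/Sn²⁺ (E° = +0.12 V) is the cathode; H⁺/H₂ (E° = +0.00 V) is the anode, so E°cell = +0.12 V.
Balancing electrons gives n = 2 (lcm of 2 and 2).
ΔG° = −nFE° = −(2)(96485)(+0.12) = -23,156 J = -23.2 kJ/mol.

-23.2 kJ/mol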